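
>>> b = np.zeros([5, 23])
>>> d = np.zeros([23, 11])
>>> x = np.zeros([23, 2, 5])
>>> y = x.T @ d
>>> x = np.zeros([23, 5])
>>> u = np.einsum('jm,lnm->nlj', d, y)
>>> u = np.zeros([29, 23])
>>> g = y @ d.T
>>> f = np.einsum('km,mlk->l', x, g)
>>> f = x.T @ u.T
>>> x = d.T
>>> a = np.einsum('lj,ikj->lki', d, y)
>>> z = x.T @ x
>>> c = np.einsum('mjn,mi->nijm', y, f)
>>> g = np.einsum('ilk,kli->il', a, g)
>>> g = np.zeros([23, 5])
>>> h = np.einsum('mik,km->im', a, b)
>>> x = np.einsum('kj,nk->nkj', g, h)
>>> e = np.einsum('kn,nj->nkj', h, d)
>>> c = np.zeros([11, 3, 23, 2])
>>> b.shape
(5, 23)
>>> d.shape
(23, 11)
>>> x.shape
(2, 23, 5)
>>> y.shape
(5, 2, 11)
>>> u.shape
(29, 23)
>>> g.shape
(23, 5)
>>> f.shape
(5, 29)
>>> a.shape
(23, 2, 5)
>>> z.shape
(23, 23)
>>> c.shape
(11, 3, 23, 2)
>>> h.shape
(2, 23)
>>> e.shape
(23, 2, 11)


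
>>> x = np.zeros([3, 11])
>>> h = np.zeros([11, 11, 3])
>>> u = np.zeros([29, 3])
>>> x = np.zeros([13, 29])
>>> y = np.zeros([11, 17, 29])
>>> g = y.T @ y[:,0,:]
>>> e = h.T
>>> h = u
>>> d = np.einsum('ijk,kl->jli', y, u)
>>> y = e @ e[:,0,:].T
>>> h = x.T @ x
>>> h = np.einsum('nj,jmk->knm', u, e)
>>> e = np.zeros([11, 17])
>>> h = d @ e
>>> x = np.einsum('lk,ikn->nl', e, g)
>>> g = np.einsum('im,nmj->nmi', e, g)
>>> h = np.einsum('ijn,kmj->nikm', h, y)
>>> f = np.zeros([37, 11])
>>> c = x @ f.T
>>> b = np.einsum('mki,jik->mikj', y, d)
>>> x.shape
(29, 11)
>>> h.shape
(17, 17, 3, 11)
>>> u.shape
(29, 3)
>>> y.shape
(3, 11, 3)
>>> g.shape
(29, 17, 11)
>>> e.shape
(11, 17)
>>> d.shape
(17, 3, 11)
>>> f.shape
(37, 11)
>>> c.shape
(29, 37)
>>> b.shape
(3, 3, 11, 17)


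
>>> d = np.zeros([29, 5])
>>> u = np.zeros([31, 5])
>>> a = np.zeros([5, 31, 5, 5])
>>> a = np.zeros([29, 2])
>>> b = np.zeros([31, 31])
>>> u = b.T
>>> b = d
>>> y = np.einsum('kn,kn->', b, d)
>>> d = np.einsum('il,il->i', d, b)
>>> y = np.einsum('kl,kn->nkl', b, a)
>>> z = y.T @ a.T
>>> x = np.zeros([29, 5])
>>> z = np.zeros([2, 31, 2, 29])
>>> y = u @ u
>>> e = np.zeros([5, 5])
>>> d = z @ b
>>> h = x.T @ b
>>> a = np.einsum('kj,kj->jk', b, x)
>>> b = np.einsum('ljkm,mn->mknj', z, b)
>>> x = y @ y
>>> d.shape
(2, 31, 2, 5)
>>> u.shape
(31, 31)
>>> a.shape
(5, 29)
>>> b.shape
(29, 2, 5, 31)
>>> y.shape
(31, 31)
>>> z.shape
(2, 31, 2, 29)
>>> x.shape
(31, 31)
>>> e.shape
(5, 5)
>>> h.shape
(5, 5)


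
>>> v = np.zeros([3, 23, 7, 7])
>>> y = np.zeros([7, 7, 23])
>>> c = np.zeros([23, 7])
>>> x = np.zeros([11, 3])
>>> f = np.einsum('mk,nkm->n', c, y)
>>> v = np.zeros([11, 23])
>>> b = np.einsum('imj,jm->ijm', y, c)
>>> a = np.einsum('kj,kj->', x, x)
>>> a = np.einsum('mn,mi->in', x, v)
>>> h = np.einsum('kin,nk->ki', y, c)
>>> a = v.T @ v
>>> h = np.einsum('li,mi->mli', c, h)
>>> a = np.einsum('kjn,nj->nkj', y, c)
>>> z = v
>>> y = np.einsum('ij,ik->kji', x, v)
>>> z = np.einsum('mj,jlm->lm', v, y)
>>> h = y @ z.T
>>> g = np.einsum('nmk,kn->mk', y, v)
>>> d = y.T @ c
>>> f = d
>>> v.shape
(11, 23)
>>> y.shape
(23, 3, 11)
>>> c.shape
(23, 7)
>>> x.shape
(11, 3)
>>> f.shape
(11, 3, 7)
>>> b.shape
(7, 23, 7)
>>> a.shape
(23, 7, 7)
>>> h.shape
(23, 3, 3)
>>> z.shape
(3, 11)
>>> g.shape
(3, 11)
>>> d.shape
(11, 3, 7)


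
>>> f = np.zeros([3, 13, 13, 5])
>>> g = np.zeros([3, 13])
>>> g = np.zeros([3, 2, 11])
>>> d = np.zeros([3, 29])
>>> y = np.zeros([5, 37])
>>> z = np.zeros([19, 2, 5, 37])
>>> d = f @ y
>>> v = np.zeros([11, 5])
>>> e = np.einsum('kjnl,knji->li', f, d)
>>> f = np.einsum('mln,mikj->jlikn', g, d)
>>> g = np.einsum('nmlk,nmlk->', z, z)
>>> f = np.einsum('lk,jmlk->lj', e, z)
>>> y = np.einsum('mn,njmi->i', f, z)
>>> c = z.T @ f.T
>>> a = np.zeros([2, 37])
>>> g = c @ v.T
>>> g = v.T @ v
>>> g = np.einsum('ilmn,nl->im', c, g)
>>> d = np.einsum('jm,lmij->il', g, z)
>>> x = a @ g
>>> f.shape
(5, 19)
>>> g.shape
(37, 2)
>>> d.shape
(5, 19)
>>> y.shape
(37,)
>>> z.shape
(19, 2, 5, 37)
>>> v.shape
(11, 5)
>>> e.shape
(5, 37)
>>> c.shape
(37, 5, 2, 5)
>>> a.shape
(2, 37)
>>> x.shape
(2, 2)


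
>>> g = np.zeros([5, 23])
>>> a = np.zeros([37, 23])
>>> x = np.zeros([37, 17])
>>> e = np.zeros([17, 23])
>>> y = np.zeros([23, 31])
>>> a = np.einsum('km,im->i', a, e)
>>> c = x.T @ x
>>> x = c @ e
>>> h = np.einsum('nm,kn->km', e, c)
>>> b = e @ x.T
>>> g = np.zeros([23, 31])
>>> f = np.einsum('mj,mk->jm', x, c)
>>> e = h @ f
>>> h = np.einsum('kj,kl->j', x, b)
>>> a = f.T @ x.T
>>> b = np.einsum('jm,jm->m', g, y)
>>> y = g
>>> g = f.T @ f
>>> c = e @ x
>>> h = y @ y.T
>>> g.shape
(17, 17)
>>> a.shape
(17, 17)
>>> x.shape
(17, 23)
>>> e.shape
(17, 17)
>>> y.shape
(23, 31)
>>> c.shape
(17, 23)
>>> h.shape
(23, 23)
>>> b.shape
(31,)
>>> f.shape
(23, 17)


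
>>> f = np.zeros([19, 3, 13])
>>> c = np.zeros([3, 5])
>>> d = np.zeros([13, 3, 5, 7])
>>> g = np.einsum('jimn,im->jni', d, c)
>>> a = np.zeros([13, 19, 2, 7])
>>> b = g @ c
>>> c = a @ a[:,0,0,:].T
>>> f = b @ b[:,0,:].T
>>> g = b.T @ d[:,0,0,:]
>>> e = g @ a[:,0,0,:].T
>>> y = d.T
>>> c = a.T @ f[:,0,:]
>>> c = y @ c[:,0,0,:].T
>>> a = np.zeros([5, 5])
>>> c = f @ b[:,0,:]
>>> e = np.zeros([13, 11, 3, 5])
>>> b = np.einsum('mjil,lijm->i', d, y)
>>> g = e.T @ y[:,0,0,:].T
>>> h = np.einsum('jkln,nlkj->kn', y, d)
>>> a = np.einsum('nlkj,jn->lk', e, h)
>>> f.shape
(13, 7, 13)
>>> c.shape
(13, 7, 5)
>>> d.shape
(13, 3, 5, 7)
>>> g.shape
(5, 3, 11, 7)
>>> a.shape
(11, 3)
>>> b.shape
(5,)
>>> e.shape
(13, 11, 3, 5)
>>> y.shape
(7, 5, 3, 13)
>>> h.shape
(5, 13)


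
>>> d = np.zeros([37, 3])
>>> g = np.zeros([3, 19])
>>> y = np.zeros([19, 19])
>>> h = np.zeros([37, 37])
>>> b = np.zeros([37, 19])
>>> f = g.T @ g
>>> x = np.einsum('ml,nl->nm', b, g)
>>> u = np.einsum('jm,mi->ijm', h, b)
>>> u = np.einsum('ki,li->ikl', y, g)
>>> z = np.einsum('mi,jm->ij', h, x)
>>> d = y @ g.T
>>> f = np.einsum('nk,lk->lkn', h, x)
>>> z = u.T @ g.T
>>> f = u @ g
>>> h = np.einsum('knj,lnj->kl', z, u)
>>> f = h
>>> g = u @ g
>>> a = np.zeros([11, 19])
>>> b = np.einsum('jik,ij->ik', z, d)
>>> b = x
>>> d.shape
(19, 3)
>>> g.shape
(19, 19, 19)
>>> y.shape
(19, 19)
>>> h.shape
(3, 19)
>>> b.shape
(3, 37)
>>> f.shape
(3, 19)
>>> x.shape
(3, 37)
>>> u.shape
(19, 19, 3)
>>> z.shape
(3, 19, 3)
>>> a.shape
(11, 19)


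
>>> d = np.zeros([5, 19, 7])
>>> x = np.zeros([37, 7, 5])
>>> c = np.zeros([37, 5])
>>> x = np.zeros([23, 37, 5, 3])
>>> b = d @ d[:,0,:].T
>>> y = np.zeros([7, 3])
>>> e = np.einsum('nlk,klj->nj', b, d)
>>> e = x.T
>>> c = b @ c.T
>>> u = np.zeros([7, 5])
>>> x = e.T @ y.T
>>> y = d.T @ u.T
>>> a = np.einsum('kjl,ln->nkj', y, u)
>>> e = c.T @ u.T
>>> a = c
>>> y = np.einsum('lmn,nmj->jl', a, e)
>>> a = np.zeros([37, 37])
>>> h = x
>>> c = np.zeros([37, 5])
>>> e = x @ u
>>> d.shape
(5, 19, 7)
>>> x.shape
(23, 37, 5, 7)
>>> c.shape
(37, 5)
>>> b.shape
(5, 19, 5)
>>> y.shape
(7, 5)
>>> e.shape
(23, 37, 5, 5)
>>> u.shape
(7, 5)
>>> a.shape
(37, 37)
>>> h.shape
(23, 37, 5, 7)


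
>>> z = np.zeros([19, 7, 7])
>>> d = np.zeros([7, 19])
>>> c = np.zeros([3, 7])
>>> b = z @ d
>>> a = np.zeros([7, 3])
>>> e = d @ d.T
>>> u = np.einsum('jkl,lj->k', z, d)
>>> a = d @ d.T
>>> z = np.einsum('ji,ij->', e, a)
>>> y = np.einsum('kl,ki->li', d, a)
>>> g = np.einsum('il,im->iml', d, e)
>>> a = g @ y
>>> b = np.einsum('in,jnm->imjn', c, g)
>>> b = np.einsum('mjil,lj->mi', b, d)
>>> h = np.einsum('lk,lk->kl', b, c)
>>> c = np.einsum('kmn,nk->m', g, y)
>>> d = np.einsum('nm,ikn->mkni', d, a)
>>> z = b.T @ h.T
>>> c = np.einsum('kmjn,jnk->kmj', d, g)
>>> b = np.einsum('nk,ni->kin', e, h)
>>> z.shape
(7, 7)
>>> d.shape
(19, 7, 7, 7)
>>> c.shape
(19, 7, 7)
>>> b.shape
(7, 3, 7)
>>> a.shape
(7, 7, 7)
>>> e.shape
(7, 7)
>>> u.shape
(7,)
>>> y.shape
(19, 7)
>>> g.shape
(7, 7, 19)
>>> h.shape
(7, 3)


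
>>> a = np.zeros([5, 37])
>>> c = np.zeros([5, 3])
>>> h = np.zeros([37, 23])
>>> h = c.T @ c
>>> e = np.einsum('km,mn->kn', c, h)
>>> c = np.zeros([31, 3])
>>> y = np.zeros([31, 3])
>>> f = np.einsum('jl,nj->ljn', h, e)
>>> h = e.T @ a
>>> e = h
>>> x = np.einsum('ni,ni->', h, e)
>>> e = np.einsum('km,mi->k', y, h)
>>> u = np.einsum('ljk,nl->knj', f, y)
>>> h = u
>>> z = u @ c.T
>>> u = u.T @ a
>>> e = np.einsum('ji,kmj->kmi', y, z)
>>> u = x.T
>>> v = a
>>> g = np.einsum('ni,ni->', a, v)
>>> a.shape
(5, 37)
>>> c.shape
(31, 3)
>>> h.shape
(5, 31, 3)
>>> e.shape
(5, 31, 3)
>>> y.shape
(31, 3)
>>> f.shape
(3, 3, 5)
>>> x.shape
()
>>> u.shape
()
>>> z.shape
(5, 31, 31)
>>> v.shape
(5, 37)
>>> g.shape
()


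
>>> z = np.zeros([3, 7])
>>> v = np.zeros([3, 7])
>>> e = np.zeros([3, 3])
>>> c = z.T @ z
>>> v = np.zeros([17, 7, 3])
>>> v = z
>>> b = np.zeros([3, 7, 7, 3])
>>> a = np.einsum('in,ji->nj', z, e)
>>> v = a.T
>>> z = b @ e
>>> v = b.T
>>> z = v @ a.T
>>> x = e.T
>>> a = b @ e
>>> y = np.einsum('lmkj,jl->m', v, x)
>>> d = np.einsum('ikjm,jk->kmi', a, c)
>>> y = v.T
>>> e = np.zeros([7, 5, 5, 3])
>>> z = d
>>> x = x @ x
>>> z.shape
(7, 3, 3)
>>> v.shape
(3, 7, 7, 3)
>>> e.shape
(7, 5, 5, 3)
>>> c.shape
(7, 7)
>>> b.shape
(3, 7, 7, 3)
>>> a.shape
(3, 7, 7, 3)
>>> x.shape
(3, 3)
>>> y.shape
(3, 7, 7, 3)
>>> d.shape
(7, 3, 3)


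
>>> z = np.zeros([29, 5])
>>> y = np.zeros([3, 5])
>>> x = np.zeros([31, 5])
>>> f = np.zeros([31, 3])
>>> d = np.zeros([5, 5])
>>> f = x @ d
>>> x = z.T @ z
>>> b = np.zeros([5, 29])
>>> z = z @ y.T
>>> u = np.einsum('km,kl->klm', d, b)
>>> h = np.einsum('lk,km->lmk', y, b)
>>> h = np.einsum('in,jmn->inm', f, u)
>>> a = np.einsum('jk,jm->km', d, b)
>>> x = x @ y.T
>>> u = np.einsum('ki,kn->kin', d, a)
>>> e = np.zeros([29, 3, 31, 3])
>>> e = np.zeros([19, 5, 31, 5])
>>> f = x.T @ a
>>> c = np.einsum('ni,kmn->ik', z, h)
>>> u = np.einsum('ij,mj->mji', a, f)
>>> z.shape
(29, 3)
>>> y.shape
(3, 5)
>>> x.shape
(5, 3)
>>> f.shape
(3, 29)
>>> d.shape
(5, 5)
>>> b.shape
(5, 29)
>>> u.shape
(3, 29, 5)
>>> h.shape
(31, 5, 29)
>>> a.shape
(5, 29)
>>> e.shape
(19, 5, 31, 5)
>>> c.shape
(3, 31)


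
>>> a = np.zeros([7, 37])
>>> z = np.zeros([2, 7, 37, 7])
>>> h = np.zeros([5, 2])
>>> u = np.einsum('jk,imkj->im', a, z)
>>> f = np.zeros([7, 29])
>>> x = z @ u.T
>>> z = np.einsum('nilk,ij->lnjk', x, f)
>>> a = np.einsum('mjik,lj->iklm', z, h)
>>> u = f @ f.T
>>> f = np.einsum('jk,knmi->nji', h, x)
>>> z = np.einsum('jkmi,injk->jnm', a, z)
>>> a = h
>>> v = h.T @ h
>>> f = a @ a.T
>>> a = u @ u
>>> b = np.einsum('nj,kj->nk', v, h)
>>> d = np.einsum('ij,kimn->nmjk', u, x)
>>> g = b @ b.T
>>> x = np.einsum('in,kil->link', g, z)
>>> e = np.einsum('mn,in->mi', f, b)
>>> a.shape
(7, 7)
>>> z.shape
(29, 2, 5)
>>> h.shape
(5, 2)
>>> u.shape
(7, 7)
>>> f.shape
(5, 5)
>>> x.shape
(5, 2, 2, 29)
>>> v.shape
(2, 2)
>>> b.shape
(2, 5)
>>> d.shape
(2, 37, 7, 2)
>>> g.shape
(2, 2)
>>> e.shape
(5, 2)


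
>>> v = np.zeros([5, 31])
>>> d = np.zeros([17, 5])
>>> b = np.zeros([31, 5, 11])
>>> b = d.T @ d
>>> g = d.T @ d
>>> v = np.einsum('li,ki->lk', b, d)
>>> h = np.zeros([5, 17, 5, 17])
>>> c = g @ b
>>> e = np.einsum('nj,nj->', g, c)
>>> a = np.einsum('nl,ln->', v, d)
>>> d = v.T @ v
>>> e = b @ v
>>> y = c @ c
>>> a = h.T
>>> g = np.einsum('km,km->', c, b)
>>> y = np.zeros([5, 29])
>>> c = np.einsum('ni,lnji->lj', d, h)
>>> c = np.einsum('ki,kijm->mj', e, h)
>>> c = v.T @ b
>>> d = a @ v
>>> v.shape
(5, 17)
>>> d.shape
(17, 5, 17, 17)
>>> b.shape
(5, 5)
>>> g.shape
()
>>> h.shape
(5, 17, 5, 17)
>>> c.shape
(17, 5)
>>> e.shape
(5, 17)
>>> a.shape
(17, 5, 17, 5)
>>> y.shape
(5, 29)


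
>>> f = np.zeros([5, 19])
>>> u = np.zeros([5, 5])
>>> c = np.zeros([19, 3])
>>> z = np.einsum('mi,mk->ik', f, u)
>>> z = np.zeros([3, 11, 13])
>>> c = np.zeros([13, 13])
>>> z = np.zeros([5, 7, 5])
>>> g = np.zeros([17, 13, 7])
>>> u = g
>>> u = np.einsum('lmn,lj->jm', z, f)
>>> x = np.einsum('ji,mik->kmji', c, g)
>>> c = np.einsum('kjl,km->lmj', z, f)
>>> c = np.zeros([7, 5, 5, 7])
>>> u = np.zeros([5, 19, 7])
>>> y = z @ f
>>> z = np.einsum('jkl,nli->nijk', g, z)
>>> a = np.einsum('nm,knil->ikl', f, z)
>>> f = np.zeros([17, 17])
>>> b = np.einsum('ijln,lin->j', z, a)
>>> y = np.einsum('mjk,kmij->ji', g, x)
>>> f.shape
(17, 17)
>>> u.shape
(5, 19, 7)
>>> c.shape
(7, 5, 5, 7)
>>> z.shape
(5, 5, 17, 13)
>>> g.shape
(17, 13, 7)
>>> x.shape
(7, 17, 13, 13)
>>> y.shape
(13, 13)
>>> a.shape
(17, 5, 13)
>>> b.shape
(5,)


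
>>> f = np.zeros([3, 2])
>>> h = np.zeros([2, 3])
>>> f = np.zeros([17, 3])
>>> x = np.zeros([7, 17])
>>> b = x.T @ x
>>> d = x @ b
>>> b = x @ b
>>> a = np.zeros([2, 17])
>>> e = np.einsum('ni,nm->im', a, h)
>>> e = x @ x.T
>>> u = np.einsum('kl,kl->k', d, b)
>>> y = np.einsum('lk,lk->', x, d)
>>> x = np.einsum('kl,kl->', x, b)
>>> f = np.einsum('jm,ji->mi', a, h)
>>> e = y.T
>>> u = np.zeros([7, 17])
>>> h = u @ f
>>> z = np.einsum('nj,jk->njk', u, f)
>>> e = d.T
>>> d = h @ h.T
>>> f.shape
(17, 3)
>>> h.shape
(7, 3)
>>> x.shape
()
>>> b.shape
(7, 17)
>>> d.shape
(7, 7)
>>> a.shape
(2, 17)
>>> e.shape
(17, 7)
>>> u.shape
(7, 17)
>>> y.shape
()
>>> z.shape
(7, 17, 3)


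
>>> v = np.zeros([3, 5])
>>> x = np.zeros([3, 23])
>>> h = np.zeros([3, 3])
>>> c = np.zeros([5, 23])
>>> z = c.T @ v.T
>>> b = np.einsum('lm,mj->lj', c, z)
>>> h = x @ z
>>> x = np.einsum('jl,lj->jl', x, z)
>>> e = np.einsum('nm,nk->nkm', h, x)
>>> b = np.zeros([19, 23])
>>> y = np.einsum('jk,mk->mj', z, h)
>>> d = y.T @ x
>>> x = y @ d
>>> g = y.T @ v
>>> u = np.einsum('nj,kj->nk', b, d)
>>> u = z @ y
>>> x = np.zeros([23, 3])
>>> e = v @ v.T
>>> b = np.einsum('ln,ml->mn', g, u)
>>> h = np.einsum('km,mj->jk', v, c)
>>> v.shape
(3, 5)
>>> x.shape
(23, 3)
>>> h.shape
(23, 3)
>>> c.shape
(5, 23)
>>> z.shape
(23, 3)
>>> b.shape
(23, 5)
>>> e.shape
(3, 3)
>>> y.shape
(3, 23)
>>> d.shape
(23, 23)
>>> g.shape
(23, 5)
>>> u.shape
(23, 23)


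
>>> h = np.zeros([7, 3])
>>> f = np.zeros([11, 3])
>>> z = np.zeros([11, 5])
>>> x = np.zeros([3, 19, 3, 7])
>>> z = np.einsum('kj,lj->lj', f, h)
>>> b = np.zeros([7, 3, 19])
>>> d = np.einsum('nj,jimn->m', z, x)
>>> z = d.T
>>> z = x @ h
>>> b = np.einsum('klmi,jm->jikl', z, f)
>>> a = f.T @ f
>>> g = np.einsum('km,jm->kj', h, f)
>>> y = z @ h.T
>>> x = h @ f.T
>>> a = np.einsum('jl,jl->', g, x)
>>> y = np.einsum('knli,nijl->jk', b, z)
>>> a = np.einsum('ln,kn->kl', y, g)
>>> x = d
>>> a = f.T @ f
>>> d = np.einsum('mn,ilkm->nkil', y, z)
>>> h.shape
(7, 3)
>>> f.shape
(11, 3)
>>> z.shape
(3, 19, 3, 3)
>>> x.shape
(3,)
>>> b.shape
(11, 3, 3, 19)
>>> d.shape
(11, 3, 3, 19)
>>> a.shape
(3, 3)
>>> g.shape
(7, 11)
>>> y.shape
(3, 11)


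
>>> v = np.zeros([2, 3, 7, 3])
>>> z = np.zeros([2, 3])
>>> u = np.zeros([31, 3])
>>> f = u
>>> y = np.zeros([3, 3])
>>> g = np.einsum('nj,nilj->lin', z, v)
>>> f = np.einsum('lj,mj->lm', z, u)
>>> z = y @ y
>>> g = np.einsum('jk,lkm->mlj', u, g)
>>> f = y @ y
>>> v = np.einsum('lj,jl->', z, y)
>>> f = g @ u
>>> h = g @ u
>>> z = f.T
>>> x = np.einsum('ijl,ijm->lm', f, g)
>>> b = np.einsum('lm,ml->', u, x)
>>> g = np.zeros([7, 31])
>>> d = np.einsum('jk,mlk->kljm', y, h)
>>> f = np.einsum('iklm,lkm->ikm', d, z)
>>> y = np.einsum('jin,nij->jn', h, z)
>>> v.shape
()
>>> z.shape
(3, 7, 2)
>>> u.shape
(31, 3)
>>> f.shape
(3, 7, 2)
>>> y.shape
(2, 3)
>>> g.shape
(7, 31)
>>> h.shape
(2, 7, 3)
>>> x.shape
(3, 31)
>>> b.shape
()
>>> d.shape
(3, 7, 3, 2)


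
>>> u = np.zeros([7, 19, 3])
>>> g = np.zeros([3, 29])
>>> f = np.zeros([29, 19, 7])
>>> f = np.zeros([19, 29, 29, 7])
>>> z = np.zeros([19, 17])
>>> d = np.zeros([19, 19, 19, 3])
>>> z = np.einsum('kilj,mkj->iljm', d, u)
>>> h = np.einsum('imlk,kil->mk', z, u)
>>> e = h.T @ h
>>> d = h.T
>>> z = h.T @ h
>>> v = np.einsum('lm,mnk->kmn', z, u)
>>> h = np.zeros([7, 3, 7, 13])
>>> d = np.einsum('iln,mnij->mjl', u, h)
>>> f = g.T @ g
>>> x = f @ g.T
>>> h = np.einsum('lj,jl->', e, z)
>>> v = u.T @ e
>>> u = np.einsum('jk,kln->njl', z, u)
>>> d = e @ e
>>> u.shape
(3, 7, 19)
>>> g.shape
(3, 29)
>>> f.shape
(29, 29)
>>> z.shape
(7, 7)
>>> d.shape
(7, 7)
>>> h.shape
()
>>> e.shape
(7, 7)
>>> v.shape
(3, 19, 7)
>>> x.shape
(29, 3)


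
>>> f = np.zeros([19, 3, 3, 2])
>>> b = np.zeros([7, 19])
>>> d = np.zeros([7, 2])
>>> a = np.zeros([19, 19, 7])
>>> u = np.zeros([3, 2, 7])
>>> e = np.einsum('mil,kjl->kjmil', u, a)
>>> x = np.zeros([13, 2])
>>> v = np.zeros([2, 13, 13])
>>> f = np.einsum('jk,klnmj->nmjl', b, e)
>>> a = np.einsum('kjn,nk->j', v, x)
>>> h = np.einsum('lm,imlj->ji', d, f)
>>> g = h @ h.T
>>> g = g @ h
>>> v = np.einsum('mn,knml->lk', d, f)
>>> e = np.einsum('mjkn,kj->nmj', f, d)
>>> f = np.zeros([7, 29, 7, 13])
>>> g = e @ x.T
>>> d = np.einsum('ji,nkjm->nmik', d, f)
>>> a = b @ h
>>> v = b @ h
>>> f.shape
(7, 29, 7, 13)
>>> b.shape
(7, 19)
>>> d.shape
(7, 13, 2, 29)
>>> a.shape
(7, 3)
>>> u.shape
(3, 2, 7)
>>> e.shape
(19, 3, 2)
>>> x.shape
(13, 2)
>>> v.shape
(7, 3)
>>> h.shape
(19, 3)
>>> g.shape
(19, 3, 13)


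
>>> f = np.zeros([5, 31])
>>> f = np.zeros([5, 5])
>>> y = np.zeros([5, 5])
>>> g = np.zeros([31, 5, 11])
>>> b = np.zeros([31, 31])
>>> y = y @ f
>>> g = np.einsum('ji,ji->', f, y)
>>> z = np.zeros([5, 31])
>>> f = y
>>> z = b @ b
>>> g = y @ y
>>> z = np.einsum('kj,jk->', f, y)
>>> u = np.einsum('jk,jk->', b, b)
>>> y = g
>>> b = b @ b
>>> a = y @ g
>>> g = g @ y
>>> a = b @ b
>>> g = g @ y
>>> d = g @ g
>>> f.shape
(5, 5)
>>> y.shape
(5, 5)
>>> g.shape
(5, 5)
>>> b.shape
(31, 31)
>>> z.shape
()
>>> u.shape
()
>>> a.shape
(31, 31)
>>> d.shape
(5, 5)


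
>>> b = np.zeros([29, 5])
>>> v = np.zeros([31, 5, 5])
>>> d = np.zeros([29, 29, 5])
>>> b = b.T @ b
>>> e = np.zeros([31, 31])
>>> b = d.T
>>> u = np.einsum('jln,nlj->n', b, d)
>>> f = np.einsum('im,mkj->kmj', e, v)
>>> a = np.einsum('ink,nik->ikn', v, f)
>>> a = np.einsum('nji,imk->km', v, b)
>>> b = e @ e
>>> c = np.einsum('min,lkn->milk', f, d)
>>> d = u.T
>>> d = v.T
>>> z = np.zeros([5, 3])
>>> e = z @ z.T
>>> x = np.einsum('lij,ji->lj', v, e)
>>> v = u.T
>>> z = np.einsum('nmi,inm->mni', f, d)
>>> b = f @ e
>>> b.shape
(5, 31, 5)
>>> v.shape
(29,)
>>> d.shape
(5, 5, 31)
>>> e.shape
(5, 5)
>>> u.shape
(29,)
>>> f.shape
(5, 31, 5)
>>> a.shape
(29, 29)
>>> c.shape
(5, 31, 29, 29)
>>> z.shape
(31, 5, 5)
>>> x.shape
(31, 5)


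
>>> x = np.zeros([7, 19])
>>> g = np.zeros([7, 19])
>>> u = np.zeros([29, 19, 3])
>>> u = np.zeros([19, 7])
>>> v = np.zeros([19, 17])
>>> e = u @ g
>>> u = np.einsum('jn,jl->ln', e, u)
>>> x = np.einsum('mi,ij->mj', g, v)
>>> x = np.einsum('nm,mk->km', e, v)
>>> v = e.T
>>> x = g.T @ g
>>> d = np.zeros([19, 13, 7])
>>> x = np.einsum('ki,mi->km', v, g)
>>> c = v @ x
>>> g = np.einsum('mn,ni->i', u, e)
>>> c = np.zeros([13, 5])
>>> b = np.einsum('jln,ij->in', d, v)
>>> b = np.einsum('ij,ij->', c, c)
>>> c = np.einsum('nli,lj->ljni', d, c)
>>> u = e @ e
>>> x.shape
(19, 7)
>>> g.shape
(19,)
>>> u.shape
(19, 19)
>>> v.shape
(19, 19)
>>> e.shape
(19, 19)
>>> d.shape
(19, 13, 7)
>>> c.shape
(13, 5, 19, 7)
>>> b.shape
()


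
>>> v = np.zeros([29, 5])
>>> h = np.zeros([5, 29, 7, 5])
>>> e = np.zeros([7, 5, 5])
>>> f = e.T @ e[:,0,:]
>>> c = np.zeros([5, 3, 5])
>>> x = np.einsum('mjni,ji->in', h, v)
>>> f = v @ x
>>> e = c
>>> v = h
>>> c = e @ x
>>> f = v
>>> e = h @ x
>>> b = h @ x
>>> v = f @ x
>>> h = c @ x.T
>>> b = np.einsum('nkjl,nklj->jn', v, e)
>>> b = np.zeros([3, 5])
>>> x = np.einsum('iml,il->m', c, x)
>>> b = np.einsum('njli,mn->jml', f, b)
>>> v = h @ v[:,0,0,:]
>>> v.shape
(5, 3, 7)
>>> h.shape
(5, 3, 5)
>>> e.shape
(5, 29, 7, 7)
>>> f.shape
(5, 29, 7, 5)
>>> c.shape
(5, 3, 7)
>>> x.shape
(3,)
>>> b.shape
(29, 3, 7)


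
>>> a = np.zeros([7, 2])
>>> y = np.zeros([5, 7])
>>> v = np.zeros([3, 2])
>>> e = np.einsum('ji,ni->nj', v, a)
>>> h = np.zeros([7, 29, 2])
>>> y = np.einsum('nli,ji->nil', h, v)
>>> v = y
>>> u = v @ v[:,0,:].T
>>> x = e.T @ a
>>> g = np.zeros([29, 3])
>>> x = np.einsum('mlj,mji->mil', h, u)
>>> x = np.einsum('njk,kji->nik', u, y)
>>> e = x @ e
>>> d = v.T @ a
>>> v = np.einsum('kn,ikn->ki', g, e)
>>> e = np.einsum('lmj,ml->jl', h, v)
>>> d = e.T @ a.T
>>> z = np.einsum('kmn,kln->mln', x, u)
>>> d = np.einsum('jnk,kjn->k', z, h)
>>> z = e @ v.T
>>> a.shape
(7, 2)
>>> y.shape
(7, 2, 29)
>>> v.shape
(29, 7)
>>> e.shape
(2, 7)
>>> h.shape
(7, 29, 2)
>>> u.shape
(7, 2, 7)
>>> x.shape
(7, 29, 7)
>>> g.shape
(29, 3)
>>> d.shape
(7,)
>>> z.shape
(2, 29)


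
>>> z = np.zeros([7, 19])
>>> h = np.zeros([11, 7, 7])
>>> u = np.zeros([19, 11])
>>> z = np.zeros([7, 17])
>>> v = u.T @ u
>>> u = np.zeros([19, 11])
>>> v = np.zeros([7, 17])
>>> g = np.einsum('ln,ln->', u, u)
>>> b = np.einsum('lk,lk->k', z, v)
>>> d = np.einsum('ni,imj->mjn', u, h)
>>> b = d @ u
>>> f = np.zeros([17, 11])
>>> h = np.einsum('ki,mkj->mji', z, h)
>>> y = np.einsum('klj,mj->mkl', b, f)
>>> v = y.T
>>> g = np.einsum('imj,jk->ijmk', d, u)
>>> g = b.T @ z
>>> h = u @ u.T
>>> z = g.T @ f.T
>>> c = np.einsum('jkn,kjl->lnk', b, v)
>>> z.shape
(17, 7, 17)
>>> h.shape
(19, 19)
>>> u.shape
(19, 11)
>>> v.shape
(7, 7, 17)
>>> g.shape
(11, 7, 17)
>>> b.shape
(7, 7, 11)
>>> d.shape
(7, 7, 19)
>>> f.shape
(17, 11)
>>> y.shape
(17, 7, 7)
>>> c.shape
(17, 11, 7)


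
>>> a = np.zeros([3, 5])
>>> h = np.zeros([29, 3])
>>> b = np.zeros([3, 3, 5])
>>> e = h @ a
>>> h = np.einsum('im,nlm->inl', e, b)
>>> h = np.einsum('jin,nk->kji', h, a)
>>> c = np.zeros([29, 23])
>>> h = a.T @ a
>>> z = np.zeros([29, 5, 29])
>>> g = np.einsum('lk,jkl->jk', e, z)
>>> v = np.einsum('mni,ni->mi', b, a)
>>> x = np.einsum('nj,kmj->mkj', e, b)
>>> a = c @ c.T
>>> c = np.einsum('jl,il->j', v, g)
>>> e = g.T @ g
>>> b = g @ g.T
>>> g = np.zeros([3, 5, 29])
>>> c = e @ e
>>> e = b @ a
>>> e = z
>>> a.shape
(29, 29)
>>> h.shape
(5, 5)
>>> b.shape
(29, 29)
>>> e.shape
(29, 5, 29)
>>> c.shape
(5, 5)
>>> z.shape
(29, 5, 29)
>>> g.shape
(3, 5, 29)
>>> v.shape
(3, 5)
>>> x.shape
(3, 3, 5)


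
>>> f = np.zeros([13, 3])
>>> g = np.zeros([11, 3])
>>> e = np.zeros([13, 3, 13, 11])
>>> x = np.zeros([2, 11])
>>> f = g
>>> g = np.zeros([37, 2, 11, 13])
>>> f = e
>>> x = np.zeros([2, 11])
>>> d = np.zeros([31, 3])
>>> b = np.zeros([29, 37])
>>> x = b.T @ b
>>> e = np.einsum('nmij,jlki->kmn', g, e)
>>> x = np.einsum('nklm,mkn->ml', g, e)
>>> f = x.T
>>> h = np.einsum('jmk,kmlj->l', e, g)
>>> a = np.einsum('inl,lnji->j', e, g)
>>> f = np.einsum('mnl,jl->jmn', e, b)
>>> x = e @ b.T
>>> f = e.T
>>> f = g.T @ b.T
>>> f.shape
(13, 11, 2, 29)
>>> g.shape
(37, 2, 11, 13)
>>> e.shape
(13, 2, 37)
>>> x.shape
(13, 2, 29)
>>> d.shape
(31, 3)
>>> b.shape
(29, 37)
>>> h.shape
(11,)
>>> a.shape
(11,)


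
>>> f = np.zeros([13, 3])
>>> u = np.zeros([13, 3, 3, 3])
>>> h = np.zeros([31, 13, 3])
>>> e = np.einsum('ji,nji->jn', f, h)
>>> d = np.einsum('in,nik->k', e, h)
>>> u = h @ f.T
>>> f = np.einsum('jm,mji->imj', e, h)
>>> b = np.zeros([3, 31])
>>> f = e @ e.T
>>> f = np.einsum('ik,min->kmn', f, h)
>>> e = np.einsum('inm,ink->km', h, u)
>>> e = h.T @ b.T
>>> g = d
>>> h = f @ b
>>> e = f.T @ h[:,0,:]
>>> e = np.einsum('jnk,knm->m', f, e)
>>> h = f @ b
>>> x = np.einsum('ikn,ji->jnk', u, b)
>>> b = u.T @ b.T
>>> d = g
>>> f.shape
(13, 31, 3)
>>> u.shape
(31, 13, 13)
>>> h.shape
(13, 31, 31)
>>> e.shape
(31,)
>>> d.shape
(3,)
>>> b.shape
(13, 13, 3)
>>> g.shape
(3,)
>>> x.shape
(3, 13, 13)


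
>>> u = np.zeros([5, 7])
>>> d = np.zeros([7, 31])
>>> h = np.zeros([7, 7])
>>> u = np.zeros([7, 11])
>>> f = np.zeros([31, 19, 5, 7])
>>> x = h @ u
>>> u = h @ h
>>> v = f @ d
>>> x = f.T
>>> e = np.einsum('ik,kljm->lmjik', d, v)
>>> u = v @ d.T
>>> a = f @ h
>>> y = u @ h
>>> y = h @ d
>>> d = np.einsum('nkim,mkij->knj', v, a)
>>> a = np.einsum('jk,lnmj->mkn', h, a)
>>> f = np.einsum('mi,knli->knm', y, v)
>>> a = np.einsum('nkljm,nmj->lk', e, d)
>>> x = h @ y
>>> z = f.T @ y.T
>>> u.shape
(31, 19, 5, 7)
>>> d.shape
(19, 31, 7)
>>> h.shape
(7, 7)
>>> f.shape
(31, 19, 7)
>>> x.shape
(7, 31)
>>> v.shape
(31, 19, 5, 31)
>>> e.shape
(19, 31, 5, 7, 31)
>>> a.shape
(5, 31)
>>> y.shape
(7, 31)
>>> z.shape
(7, 19, 7)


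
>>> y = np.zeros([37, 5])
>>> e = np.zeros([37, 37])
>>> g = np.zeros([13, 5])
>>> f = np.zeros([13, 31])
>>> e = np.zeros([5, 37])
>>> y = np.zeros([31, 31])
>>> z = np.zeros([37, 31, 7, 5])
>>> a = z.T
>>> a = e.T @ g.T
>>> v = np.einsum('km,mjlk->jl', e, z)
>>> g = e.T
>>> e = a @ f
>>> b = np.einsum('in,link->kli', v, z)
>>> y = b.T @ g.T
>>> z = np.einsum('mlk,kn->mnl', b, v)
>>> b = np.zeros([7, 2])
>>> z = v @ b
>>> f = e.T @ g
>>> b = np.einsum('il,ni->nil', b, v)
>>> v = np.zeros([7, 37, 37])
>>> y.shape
(31, 37, 37)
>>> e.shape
(37, 31)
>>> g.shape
(37, 5)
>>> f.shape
(31, 5)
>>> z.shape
(31, 2)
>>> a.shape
(37, 13)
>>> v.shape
(7, 37, 37)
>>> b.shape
(31, 7, 2)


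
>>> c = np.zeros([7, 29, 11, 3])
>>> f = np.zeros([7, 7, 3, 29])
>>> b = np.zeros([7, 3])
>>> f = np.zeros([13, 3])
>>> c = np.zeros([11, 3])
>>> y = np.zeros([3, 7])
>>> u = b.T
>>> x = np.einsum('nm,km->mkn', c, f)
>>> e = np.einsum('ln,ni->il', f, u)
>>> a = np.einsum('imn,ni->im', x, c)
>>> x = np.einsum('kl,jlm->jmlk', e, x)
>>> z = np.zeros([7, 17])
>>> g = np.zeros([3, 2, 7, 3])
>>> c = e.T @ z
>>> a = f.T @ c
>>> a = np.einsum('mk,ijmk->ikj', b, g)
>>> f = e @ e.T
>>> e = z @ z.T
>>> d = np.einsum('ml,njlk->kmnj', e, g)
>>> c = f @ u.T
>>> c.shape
(7, 3)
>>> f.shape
(7, 7)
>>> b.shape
(7, 3)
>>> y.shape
(3, 7)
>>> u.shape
(3, 7)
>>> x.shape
(3, 11, 13, 7)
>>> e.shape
(7, 7)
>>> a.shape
(3, 3, 2)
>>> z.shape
(7, 17)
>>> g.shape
(3, 2, 7, 3)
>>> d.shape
(3, 7, 3, 2)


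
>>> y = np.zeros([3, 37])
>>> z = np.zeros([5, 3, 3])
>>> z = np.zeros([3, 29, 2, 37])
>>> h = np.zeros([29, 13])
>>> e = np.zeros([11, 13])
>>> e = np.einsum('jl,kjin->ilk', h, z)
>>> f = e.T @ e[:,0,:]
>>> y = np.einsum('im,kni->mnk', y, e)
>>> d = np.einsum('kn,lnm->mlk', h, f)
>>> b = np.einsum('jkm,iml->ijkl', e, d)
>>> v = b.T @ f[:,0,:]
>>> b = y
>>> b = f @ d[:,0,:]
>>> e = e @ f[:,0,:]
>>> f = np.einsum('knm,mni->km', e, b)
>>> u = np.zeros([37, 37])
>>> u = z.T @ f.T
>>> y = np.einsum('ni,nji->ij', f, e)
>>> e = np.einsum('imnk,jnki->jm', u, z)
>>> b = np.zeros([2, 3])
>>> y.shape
(3, 13)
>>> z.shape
(3, 29, 2, 37)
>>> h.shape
(29, 13)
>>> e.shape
(3, 2)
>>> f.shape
(2, 3)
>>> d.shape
(3, 3, 29)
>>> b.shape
(2, 3)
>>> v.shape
(29, 13, 2, 3)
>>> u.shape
(37, 2, 29, 2)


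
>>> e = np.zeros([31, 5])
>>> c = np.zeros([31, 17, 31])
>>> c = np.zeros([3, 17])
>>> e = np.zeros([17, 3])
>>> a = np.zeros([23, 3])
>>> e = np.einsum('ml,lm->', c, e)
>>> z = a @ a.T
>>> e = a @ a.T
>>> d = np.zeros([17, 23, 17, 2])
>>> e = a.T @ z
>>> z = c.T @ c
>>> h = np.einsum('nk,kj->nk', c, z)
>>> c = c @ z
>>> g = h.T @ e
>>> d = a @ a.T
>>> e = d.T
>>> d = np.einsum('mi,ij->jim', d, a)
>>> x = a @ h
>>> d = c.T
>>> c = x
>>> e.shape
(23, 23)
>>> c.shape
(23, 17)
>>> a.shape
(23, 3)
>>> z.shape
(17, 17)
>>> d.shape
(17, 3)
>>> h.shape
(3, 17)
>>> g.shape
(17, 23)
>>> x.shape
(23, 17)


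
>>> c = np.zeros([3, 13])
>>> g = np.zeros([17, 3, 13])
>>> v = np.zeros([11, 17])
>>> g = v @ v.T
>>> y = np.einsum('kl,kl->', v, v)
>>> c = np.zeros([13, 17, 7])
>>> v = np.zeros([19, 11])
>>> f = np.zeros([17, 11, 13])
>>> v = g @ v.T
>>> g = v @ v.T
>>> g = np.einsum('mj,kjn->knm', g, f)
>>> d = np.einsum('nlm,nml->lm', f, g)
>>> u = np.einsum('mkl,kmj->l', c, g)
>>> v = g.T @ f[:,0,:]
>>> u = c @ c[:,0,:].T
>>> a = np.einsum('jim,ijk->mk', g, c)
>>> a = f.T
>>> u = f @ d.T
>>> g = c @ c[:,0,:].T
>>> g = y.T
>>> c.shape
(13, 17, 7)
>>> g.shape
()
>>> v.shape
(11, 13, 13)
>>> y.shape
()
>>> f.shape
(17, 11, 13)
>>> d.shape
(11, 13)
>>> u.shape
(17, 11, 11)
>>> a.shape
(13, 11, 17)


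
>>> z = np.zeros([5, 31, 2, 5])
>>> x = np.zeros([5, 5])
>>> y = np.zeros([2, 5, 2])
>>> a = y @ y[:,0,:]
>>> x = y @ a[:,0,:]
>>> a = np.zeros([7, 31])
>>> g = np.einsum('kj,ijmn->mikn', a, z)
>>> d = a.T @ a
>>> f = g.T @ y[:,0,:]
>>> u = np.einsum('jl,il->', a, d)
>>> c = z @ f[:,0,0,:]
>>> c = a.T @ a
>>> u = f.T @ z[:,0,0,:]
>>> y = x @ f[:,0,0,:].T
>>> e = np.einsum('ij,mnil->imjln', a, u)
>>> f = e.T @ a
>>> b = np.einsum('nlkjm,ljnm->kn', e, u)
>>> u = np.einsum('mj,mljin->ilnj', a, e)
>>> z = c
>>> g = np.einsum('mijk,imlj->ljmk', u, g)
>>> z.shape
(31, 31)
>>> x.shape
(2, 5, 2)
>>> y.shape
(2, 5, 5)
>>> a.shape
(7, 31)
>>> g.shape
(7, 5, 5, 31)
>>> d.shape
(31, 31)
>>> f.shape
(5, 5, 31, 2, 31)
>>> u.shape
(5, 2, 5, 31)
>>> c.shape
(31, 31)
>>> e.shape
(7, 2, 31, 5, 5)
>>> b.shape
(31, 7)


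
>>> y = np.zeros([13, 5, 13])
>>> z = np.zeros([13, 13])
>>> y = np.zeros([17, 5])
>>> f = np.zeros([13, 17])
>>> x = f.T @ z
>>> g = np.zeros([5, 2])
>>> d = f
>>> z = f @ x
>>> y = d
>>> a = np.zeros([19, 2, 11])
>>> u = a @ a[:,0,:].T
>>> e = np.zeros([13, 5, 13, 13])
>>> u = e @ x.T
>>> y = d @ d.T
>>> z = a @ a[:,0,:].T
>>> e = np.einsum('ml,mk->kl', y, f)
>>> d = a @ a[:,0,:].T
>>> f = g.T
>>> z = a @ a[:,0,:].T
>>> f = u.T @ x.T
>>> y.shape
(13, 13)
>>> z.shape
(19, 2, 19)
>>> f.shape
(17, 13, 5, 17)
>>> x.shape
(17, 13)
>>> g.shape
(5, 2)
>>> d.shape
(19, 2, 19)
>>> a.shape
(19, 2, 11)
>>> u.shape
(13, 5, 13, 17)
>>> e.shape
(17, 13)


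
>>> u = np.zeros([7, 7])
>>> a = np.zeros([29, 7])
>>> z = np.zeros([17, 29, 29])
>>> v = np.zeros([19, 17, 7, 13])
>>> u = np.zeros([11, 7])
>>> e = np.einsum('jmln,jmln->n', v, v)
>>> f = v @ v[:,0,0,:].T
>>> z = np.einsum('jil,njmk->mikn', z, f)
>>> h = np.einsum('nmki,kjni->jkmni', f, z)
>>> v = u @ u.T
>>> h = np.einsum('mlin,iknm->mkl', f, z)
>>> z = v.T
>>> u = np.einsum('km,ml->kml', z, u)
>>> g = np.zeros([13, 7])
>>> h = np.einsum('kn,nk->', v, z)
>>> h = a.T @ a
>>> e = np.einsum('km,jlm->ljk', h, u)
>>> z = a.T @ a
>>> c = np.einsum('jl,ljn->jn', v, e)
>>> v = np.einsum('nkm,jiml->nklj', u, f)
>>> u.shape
(11, 11, 7)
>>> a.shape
(29, 7)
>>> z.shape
(7, 7)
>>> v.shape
(11, 11, 19, 19)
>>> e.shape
(11, 11, 7)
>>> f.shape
(19, 17, 7, 19)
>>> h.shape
(7, 7)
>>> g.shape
(13, 7)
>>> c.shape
(11, 7)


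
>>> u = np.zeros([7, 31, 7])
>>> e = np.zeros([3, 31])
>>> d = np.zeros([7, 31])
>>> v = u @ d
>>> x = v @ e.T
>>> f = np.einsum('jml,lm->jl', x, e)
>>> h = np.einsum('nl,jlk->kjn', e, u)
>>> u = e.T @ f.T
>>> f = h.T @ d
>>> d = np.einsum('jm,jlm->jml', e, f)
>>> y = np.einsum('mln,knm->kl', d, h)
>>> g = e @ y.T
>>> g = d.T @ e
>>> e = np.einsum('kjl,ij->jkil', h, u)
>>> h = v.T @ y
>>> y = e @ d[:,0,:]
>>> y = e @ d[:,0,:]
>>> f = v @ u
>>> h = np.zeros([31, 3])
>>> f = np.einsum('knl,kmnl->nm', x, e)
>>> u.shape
(31, 7)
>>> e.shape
(7, 7, 31, 3)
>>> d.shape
(3, 31, 7)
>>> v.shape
(7, 31, 31)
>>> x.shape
(7, 31, 3)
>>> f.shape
(31, 7)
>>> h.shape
(31, 3)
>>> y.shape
(7, 7, 31, 7)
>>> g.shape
(7, 31, 31)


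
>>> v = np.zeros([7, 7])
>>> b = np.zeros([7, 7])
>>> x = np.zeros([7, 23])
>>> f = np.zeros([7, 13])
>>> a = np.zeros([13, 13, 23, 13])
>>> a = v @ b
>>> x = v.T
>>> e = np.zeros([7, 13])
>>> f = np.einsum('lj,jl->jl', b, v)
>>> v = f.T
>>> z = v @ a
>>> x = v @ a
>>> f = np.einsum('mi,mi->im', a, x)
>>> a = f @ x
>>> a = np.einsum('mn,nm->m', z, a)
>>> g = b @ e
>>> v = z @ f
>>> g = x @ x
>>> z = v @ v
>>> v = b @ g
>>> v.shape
(7, 7)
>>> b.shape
(7, 7)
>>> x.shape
(7, 7)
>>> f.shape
(7, 7)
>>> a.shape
(7,)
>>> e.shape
(7, 13)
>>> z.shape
(7, 7)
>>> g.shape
(7, 7)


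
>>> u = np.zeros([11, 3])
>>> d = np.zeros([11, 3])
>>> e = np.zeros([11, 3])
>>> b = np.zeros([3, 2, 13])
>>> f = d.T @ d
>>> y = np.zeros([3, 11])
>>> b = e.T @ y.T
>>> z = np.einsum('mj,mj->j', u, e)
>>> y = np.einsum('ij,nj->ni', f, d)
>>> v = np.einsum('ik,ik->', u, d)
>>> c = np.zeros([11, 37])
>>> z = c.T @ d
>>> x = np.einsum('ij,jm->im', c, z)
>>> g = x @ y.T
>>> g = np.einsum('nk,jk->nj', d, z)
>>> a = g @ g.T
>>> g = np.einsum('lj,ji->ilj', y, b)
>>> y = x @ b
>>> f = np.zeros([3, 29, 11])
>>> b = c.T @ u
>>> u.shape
(11, 3)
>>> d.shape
(11, 3)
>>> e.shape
(11, 3)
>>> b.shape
(37, 3)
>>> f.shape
(3, 29, 11)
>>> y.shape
(11, 3)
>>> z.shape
(37, 3)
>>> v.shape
()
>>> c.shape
(11, 37)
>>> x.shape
(11, 3)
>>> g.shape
(3, 11, 3)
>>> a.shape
(11, 11)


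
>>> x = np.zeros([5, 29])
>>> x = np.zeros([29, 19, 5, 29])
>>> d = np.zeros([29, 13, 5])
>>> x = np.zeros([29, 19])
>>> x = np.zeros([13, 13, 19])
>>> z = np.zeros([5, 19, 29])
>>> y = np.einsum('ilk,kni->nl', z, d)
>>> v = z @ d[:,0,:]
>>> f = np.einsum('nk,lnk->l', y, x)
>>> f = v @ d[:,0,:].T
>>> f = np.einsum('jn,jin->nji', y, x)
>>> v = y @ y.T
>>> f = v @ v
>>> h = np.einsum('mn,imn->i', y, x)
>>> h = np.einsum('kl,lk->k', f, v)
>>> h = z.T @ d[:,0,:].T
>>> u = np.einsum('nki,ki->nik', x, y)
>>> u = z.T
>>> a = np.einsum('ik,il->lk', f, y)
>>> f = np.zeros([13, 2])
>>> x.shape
(13, 13, 19)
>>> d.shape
(29, 13, 5)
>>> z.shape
(5, 19, 29)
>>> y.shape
(13, 19)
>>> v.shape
(13, 13)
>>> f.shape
(13, 2)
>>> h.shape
(29, 19, 29)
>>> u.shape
(29, 19, 5)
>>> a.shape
(19, 13)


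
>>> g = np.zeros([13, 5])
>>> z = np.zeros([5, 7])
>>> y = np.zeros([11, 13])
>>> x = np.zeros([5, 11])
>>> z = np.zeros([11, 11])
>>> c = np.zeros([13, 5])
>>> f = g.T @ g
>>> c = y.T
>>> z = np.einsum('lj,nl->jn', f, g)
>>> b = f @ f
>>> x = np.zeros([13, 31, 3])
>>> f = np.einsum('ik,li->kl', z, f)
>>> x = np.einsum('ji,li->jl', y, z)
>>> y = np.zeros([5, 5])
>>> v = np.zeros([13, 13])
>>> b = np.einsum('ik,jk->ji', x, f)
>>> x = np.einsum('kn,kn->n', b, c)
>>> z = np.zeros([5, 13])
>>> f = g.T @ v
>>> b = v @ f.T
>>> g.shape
(13, 5)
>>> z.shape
(5, 13)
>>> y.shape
(5, 5)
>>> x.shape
(11,)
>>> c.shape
(13, 11)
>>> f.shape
(5, 13)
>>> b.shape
(13, 5)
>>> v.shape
(13, 13)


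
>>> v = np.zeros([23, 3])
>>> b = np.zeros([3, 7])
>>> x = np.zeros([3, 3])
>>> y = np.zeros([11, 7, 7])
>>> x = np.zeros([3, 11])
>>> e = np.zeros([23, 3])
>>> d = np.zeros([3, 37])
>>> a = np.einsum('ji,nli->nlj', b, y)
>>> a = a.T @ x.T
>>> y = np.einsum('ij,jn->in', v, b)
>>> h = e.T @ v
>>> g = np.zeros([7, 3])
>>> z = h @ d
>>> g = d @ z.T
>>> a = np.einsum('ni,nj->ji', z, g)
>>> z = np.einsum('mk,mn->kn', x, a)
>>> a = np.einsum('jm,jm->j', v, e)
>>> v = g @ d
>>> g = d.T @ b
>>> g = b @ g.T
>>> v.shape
(3, 37)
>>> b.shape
(3, 7)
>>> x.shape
(3, 11)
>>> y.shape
(23, 7)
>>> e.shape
(23, 3)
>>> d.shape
(3, 37)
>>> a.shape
(23,)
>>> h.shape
(3, 3)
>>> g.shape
(3, 37)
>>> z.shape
(11, 37)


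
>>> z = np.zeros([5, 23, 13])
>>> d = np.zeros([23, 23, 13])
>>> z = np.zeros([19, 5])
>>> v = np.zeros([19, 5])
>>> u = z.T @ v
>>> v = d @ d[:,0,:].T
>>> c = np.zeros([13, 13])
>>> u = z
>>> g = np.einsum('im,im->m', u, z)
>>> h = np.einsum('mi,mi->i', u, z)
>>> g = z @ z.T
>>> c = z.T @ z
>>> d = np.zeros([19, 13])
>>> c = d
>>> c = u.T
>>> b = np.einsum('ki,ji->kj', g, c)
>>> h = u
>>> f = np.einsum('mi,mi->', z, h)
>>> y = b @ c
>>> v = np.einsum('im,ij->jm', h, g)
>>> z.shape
(19, 5)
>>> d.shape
(19, 13)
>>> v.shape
(19, 5)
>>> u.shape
(19, 5)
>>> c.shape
(5, 19)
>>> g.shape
(19, 19)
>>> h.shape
(19, 5)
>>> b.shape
(19, 5)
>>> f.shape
()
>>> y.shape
(19, 19)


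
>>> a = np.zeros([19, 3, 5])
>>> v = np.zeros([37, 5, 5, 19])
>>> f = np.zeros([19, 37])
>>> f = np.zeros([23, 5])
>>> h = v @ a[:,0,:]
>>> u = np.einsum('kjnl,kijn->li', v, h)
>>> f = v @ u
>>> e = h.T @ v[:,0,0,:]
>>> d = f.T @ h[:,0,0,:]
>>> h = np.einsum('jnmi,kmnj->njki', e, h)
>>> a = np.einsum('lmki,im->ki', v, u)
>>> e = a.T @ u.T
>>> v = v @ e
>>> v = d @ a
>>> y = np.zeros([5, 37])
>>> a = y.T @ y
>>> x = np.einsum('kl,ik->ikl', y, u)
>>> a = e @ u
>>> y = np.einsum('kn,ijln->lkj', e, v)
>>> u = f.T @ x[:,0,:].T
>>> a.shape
(19, 5)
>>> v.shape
(5, 5, 5, 19)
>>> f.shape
(37, 5, 5, 5)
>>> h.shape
(5, 5, 37, 19)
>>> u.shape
(5, 5, 5, 19)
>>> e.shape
(19, 19)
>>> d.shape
(5, 5, 5, 5)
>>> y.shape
(5, 19, 5)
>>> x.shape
(19, 5, 37)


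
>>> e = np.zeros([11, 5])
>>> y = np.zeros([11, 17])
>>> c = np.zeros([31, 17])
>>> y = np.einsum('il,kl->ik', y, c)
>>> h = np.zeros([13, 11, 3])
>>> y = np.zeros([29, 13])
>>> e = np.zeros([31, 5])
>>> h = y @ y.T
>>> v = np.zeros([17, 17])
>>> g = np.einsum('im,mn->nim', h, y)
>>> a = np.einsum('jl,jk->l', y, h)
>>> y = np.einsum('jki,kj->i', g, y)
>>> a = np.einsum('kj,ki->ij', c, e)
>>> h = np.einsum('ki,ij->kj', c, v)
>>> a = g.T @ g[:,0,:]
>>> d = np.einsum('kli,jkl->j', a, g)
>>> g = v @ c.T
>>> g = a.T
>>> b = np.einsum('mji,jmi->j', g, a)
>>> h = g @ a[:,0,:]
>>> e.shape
(31, 5)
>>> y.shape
(29,)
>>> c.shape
(31, 17)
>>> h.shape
(29, 29, 29)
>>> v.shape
(17, 17)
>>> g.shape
(29, 29, 29)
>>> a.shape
(29, 29, 29)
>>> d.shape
(13,)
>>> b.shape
(29,)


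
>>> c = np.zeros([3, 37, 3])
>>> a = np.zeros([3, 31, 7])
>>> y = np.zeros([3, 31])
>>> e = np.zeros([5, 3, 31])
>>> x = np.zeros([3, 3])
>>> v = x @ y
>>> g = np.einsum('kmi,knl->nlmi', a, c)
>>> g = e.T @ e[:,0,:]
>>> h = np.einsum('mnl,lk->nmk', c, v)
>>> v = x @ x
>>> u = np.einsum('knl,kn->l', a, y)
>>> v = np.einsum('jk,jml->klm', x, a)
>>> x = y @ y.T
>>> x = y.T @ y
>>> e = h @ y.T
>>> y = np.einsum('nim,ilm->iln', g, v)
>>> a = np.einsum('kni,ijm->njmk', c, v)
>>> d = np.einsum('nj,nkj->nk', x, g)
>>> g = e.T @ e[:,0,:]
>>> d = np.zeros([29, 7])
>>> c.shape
(3, 37, 3)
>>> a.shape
(37, 7, 31, 3)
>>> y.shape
(3, 7, 31)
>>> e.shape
(37, 3, 3)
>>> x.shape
(31, 31)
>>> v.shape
(3, 7, 31)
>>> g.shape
(3, 3, 3)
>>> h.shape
(37, 3, 31)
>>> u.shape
(7,)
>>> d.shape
(29, 7)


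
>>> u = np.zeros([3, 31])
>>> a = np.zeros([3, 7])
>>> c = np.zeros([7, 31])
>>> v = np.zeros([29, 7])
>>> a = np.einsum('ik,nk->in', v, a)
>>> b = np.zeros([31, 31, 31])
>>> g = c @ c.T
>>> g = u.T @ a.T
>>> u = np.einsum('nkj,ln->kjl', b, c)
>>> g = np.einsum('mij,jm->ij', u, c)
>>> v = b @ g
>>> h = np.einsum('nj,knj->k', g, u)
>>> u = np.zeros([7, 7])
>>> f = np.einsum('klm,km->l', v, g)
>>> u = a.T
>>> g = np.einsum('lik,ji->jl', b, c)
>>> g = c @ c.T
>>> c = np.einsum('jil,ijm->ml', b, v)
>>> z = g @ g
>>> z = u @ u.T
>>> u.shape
(3, 29)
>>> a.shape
(29, 3)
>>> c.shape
(7, 31)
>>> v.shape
(31, 31, 7)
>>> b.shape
(31, 31, 31)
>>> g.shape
(7, 7)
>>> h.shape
(31,)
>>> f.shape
(31,)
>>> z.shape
(3, 3)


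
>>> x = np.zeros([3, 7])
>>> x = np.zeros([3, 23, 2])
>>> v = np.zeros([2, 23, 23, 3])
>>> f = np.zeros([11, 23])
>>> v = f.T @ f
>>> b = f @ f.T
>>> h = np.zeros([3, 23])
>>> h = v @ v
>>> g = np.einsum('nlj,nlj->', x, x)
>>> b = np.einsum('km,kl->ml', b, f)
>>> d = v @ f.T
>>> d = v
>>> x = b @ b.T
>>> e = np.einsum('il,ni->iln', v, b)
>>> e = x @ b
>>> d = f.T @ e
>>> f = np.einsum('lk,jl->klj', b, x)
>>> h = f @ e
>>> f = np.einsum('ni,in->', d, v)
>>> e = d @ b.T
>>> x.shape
(11, 11)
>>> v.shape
(23, 23)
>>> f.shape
()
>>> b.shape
(11, 23)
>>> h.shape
(23, 11, 23)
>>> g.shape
()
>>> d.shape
(23, 23)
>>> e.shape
(23, 11)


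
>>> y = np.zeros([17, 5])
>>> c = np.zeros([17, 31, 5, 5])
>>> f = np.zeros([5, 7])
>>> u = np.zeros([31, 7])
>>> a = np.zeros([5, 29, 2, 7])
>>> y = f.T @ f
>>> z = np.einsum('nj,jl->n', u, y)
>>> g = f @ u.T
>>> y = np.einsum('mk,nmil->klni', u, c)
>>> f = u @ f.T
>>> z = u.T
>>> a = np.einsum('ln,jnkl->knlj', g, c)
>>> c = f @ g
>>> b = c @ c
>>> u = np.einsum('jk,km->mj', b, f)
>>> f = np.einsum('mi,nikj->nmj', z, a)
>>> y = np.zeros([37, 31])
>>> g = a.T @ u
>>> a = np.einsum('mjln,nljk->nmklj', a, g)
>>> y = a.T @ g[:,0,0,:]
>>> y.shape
(31, 5, 31, 5, 31)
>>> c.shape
(31, 31)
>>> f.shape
(5, 7, 17)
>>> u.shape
(5, 31)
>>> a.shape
(17, 5, 31, 5, 31)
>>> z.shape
(7, 31)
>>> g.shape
(17, 5, 31, 31)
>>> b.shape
(31, 31)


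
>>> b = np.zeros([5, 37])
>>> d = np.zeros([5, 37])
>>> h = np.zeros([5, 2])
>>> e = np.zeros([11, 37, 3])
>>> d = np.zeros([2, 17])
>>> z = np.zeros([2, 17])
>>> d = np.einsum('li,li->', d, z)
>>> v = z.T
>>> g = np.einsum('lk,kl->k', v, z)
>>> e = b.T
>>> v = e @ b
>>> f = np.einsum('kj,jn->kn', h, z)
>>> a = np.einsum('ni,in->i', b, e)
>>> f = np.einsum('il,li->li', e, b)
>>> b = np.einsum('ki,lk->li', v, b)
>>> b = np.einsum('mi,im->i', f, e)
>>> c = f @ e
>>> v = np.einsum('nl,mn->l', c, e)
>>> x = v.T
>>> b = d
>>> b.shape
()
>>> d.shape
()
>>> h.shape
(5, 2)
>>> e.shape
(37, 5)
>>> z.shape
(2, 17)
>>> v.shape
(5,)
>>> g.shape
(2,)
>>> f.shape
(5, 37)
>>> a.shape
(37,)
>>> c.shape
(5, 5)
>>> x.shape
(5,)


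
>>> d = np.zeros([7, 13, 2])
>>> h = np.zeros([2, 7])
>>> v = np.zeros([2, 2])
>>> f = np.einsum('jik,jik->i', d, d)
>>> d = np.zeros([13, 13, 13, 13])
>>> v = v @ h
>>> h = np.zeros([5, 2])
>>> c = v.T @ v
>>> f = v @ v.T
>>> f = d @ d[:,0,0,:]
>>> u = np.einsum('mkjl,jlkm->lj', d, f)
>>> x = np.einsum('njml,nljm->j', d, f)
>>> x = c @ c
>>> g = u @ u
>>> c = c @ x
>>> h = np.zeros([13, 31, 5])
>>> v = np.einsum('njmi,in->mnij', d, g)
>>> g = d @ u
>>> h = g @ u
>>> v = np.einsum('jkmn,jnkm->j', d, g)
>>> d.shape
(13, 13, 13, 13)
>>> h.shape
(13, 13, 13, 13)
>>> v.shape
(13,)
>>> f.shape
(13, 13, 13, 13)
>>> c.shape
(7, 7)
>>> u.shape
(13, 13)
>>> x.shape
(7, 7)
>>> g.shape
(13, 13, 13, 13)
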